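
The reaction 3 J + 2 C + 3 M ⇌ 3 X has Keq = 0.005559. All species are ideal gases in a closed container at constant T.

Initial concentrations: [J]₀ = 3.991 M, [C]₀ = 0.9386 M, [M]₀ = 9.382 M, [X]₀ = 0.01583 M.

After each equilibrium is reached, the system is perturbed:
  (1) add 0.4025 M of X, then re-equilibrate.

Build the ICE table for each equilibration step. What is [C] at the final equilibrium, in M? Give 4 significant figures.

Q₀ = 8.5773e-11 vs Keq = 0.005559 ⇒ Q<K, forward
Step 1:
                   J          C          M          X
  init         3.991     0.9386      9.382    0.01583
  Δ           -1.173    -0.7822     -1.173      1.173
  eq           2.818     0.1564      8.209      1.189
  solve Keq expr → x = 0.3911; check Q = 0.005559
Then add 0.4025 M of X.
Step 2:
                   J          C          M          X
  init         2.818     0.1564      8.209      1.592
  Δ          0.08204    0.05469    0.08204   -0.08204
  eq             2.9     0.2111      8.291       1.51
  solve Keq expr → x = -0.02735; check Q = 0.005559

[C]_eq = 0.2111 M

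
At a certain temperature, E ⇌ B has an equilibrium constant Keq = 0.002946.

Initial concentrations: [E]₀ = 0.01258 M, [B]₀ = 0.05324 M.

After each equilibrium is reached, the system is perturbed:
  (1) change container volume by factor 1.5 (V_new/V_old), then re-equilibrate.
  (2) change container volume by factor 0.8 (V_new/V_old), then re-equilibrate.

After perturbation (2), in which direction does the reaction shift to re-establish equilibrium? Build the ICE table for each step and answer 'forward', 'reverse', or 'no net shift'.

Direction: no net shift

Q₀ = 4.232 vs Keq = 0.002946 ⇒ Q>K, reverse
Step 1:
                   E          B
  Initial    0.01258    0.05324
  Change     0.05305   -0.05305
  Equil      0.06563 1.9334e-04
  solve Keq expr → x = -0.05305; check Q = 0.002946
Then change container volume by factor 1.5 (V_new/V_old).
Step 2:
                   E          B
  Initial    0.04375 1.2889e-04
  Change           0          0
  Equil      0.04375 1.2889e-04
  solve Keq expr → x = 0; check Q = 0.002946
Then change container volume by factor 0.8 (V_new/V_old).
Step 3:
                   E          B
  Initial    0.05469 1.6111e-04
  Change           0          0
  Equil      0.05469 1.6111e-04
  solve Keq expr → x = 0; check Q = 0.002946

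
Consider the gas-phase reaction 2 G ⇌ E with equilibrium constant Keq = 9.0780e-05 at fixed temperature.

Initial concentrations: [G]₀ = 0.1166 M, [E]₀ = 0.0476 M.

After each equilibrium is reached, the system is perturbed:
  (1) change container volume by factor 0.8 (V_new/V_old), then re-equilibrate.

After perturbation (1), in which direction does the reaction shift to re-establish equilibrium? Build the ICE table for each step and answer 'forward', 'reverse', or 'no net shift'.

Direction: forward

Q₀ = 3.501 vs Keq = 9.0780e-05 ⇒ Q>K, reverse
Step 1:
                    G           E
  init         0.1166      0.0476
  Δ           0.09519     -0.0476
  eq           0.2118  4.0720e-06
  solve Keq expr → x = -0.0476; check Q = 9.0780e-05
Then change container volume by factor 0.8 (V_new/V_old).
Step 2:
                    G           E
  init         0.2647  5.0900e-06
  Δ       -2.5448e-06  1.2724e-06
  eq           0.2647  6.3624e-06
  solve Keq expr → x = 1.2724e-06; check Q = 9.0780e-05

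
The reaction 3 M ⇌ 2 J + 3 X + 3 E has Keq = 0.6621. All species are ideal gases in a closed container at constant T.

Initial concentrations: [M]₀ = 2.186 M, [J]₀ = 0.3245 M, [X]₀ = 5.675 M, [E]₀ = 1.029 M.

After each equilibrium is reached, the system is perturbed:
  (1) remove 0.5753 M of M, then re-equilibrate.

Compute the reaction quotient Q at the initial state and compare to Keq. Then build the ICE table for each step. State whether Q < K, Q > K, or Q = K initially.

Q₀ = 2.007 vs Keq = 0.6621 ⇒ Q>K, reverse
Step 1:
                    M           J           X           E
  I             2.186      0.3245       5.675       1.029
  C            0.1149    -0.07662     -0.1149     -0.1149
  E             2.301      0.2479        5.56      0.9141
  solve Keq expr → x = -0.03831; check Q = 0.6621
Then remove 0.5753 M of M.
Step 2:
                    M           J           X           E
  I             1.726      0.2479        5.56      0.9141
  C           0.07399    -0.04933    -0.07399    -0.07399
  E               1.8      0.1985       5.486      0.8401
  solve Keq expr → x = -0.02466; check Q = 0.6621

Q₀ = 2.007; Q > K (proceeds reverse)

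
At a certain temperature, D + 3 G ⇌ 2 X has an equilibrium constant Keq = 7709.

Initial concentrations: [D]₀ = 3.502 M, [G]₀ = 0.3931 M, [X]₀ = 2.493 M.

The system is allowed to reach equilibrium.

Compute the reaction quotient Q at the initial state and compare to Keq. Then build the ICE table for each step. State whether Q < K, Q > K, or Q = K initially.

Q₀ = 29.22 vs Keq = 7709 ⇒ Q<K, forward
Step 1:
                   D          G          X
  init         3.502     0.3931      2.493
  Δ          -0.1092    -0.3276     0.2184
  eq           3.393    0.06551      2.711
  solve Keq expr → x = 0.1092; check Q = 7709

Q₀ = 29.22; Q < K (proceeds forward)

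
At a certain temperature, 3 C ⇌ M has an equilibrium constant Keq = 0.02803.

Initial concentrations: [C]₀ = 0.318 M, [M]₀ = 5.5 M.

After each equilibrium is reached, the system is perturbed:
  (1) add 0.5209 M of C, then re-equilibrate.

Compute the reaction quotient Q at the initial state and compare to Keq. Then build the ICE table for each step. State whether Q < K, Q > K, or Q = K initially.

Q₀ = 171 vs Keq = 0.02803 ⇒ Q>K, reverse
Step 1:
                    C           M
  Initial       0.318         5.5
  Change        4.856      -1.619
  Equil         5.174       3.881
  solve Keq expr → x = -1.619; check Q = 0.02803
Then add 0.5209 M of C.
Step 2:
                    C           M
  Initial       5.694       3.881
  Change      -0.4545      0.1515
  Equil          5.24       4.033
  solve Keq expr → x = 0.1515; check Q = 0.02803

Q₀ = 171; Q > K (proceeds reverse)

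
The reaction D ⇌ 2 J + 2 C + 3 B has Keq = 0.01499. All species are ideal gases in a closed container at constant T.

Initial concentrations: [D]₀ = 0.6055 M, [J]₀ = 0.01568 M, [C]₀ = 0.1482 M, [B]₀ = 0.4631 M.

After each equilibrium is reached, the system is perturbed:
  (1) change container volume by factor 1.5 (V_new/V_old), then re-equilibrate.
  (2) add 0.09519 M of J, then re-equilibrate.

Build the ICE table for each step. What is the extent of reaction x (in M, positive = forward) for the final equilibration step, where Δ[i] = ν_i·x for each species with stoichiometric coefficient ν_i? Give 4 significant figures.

x = -0.01494 M

Q₀ = 8.8572e-07 vs Keq = 0.01499 ⇒ Q<K, forward
Step 1:
                   D          J          C          B
  Initial     0.6055    0.01568     0.1482     0.4631
  Change     -0.1274     0.2547     0.2547     0.3821
  Equil       0.4781     0.2704     0.4029     0.8452
  solve Keq expr → x = 0.1274; check Q = 0.01499
Then change container volume by factor 1.5 (V_new/V_old).
Step 2:
                   D          J          C          B
  Initial     0.3188     0.1803     0.2686     0.5635
  Change    -0.05093     0.1019     0.1019     0.1528
  Equil       0.2678     0.2821     0.3705     0.7163
  solve Keq expr → x = 0.05093; check Q = 0.01499
Then add 0.09519 M of J.
Step 3:
                   D          J          C          B
  Initial     0.2678     0.3773     0.3705     0.7163
  Change     0.01494   -0.02989   -0.02989   -0.04483
  Equil       0.2828     0.3474     0.3406     0.6714
  solve Keq expr → x = -0.01494; check Q = 0.01499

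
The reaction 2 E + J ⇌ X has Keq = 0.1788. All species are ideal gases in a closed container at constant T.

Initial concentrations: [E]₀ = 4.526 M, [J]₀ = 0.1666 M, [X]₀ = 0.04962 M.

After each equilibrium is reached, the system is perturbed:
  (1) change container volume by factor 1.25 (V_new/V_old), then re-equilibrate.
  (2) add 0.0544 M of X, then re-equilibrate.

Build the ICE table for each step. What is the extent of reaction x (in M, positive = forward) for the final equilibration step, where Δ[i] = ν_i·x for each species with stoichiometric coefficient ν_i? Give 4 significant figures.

x = -0.01637 M

Q₀ = 0.01454 vs Keq = 0.1788 ⇒ Q<K, forward
Step 1:
                   E          J          X
  init         4.526     0.1666    0.04962
  Δ          -0.2325    -0.1163     0.1163
  eq           4.293    0.05033     0.1659
  solve Keq expr → x = 0.1163; check Q = 0.1788
Then change container volume by factor 1.25 (V_new/V_old).
Step 2:
                   E          J          X
  init         3.435    0.04026     0.1327
  Δ          0.02945    0.01472   -0.01472
  eq           3.464    0.05499      0.118
  solve Keq expr → x = -0.01472; check Q = 0.1788
Then add 0.0544 M of X.
Step 3:
                   E          J          X
  init         3.464    0.05499     0.1724
  Δ          0.03274    0.01637   -0.01637
  eq           3.497    0.07136      0.156
  solve Keq expr → x = -0.01637; check Q = 0.1788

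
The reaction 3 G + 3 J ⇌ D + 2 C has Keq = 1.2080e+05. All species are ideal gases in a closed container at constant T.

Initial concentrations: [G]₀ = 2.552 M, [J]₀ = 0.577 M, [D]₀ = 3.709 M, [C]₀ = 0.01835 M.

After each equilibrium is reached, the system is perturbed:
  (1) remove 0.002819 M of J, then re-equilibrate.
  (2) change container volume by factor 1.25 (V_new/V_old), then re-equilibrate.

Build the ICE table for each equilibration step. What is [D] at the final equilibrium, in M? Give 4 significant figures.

[D]_eq = 3.117 M

Q₀ = 3.9116e-04 vs Keq = 1.2080e+05 ⇒ Q<K, forward
Step 1:
                  G         J         D         C
  init        2.552     0.577     3.709   0.01835
  Δ         -0.5683   -0.5683    0.1894    0.3789
  eq          1.984  0.008673     3.898    0.3972
  solve Keq expr → x = 0.1894; check Q = 1.2080e+05
Then remove 0.002819 M of J.
Step 2:
                  G         J         D         C
  init        1.984  0.005854     3.898    0.3972
  Δ        0.002779  0.002779 -9.2641e-04 -0.001853
  eq          1.986  0.008633     3.898    0.3954
  solve Keq expr → x = -9.2641e-04; check Q = 1.2080e+05
Then change container volume by factor 1.25 (V_new/V_old).
Step 3:
                  G         J         D         C
  init        1.589  0.006907     3.118    0.3163
  Δ        0.001696  0.001696 -5.6545e-04 -0.001131
  eq          1.591  0.008603     3.117    0.3152
  solve Keq expr → x = -5.6545e-04; check Q = 1.2080e+05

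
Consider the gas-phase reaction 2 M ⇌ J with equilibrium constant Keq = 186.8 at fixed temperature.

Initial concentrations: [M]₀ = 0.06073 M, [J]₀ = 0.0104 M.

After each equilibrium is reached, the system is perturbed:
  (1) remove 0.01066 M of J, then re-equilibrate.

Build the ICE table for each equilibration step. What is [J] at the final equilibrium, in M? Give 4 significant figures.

Q₀ = 2.82 vs Keq = 186.8 ⇒ Q<K, forward
Step 1:
                    M           J
  I           0.06073      0.0104
  C          -0.04724     0.02362
  E           0.01349     0.03402
  solve Keq expr → x = 0.02362; check Q = 186.8
Then remove 0.01066 M of J.
Step 2:
                    M           J
  I           0.01349     0.02336
  C         -0.002068    0.001034
  E           0.01143     0.02439
  solve Keq expr → x = 0.001034; check Q = 186.8

[J]_eq = 0.02439 M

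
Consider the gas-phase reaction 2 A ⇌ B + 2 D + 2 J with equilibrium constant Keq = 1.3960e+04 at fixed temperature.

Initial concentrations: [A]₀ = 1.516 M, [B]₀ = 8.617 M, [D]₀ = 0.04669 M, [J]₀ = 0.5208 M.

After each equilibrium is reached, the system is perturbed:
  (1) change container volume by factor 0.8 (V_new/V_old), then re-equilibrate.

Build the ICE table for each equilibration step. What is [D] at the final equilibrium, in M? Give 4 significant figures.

Q₀ = 0.002217 vs Keq = 1.3960e+04 ⇒ Q<K, forward
Step 1:
                   A          B          D          J
  Initial      1.516      8.617    0.04669     0.5208
  Change      -1.441     0.7203      1.441      1.441
  Equil      0.07544      9.337      1.487      1.961
  solve Keq expr → x = 0.7203; check Q = 1.3960e+04
Then change container volume by factor 0.8 (V_new/V_old).
Step 2:
                   A          B          D          J
  Initial     0.0943      11.67      1.859      2.452
  Change     0.03328   -0.01664   -0.03328   -0.03328
  Equil       0.1276      11.65      1.826      2.418
  solve Keq expr → x = -0.01664; check Q = 1.3960e+04

[D]_eq = 1.826 M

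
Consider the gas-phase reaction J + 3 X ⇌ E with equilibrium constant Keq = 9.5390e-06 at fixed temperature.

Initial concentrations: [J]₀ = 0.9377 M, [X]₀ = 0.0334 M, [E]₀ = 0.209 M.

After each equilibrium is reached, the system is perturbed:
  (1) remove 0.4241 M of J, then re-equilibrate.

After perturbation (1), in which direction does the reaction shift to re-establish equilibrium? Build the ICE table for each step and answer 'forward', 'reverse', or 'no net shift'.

Q₀ = 5982 vs Keq = 9.5390e-06 ⇒ Q>K, reverse
Step 1:
                  J         X         E
  Initial    0.9377    0.0334     0.209
  Change      0.209     0.627    -0.209
  Equil       1.147    0.6604 3.1503e-06
  solve Keq expr → x = -0.209; check Q = 9.5390e-06
Then remove 0.4241 M of J.
Step 2:
                  J         X         E
  Initial    0.7226    0.6604 3.1503e-06
  Change  1.1651e-06 3.4953e-06 -1.1651e-06
  Equil      0.7226    0.6604 1.9852e-06
  solve Keq expr → x = -1.1651e-06; check Q = 9.5390e-06

Direction: reverse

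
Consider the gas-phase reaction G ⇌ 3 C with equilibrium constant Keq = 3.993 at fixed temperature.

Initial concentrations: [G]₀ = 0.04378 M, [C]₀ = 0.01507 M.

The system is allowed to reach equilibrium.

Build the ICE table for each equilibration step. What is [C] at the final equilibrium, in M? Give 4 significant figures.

Q₀ = 7.8174e-05 vs Keq = 3.993 ⇒ Q<K, forward
Step 1:
                  G         C
  I         0.04378   0.01507
  C        -0.04303    0.1291
  E       7.5029e-04    0.1442
  solve Keq expr → x = 0.04303; check Q = 3.993

[C]_eq = 0.1442 M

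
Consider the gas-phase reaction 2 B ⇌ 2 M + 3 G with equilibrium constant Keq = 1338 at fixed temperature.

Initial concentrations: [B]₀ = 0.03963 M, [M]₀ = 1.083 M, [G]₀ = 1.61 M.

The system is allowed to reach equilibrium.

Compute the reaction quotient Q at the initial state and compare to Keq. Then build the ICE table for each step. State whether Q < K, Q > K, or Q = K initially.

Q₀ = 3117; Q > K (proceeds reverse)

Q₀ = 3117 vs Keq = 1338 ⇒ Q>K, reverse
Step 1:
                    B           M           G
  Initial     0.03963       1.083        1.61
  Change      0.01832    -0.01832    -0.02747
  Equil       0.05795       1.065       1.583
  solve Keq expr → x = -0.009158; check Q = 1338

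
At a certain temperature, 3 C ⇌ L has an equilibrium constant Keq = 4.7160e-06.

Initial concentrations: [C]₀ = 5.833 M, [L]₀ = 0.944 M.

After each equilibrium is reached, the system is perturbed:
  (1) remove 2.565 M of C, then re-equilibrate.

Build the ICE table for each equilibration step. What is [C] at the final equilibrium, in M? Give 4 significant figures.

Q₀ = 0.004757 vs Keq = 4.7160e-06 ⇒ Q>K, reverse
Step 1:
                   C          L
  I            5.833      0.944
  C            2.823    -0.9409
  E            8.656   0.003058
  solve Keq expr → x = -0.9409; check Q = 4.7160e-06
Then remove 2.565 M of C.
Step 2:
                   C          L
  I            6.091   0.003058
  C         0.005969   -0.00199
  E            6.097   0.001069
  solve Keq expr → x = -0.00199; check Q = 4.7160e-06

[C]_eq = 6.097 M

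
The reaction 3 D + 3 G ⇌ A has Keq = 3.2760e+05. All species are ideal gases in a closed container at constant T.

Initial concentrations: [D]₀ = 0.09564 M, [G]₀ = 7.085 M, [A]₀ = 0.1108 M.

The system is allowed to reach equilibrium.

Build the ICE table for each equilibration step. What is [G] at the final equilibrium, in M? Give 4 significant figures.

Q₀ = 0.3561 vs Keq = 3.2760e+05 ⇒ Q<K, forward
Step 1:
                  D         G         A
  Initial   0.09564     7.085    0.1108
  Change   -0.09456  -0.09456   0.03152
  Equil    0.001083      6.99    0.1423
  solve Keq expr → x = 0.03152; check Q = 3.2760e+05

[G]_eq = 6.99 M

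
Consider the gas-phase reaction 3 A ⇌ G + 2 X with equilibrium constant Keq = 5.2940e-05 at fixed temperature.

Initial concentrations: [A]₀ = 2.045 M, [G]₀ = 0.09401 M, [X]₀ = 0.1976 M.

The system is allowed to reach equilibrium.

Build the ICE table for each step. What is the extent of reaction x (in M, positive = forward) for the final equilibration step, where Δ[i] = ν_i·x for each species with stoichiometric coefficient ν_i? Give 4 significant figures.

Q₀ = 4.2921e-04 vs Keq = 5.2940e-05 ⇒ Q>K, reverse
Step 1:
                    A           G           X
  Initial       2.045     0.09401      0.1976
  Change       0.1366    -0.04555     -0.0911
  Equil         2.182     0.04846      0.1065
  solve Keq expr → x = -0.04555; check Q = 5.2940e-05

x = -0.04555 M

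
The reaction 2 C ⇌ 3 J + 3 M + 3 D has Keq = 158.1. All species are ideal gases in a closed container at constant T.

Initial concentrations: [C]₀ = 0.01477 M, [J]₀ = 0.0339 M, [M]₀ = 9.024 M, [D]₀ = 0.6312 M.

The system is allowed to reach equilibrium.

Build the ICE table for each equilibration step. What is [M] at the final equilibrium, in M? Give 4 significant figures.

[M]_eq = 9.032 M

Q₀ = 33 vs Keq = 158.1 ⇒ Q<K, forward
Step 1:
                   C          J          M          D
  init       0.01477     0.0339      9.024     0.6312
  Δ        -0.005317   0.007975   0.007975   0.007975
  eq        0.009453    0.04188      9.032     0.6392
  solve Keq expr → x = 0.002658; check Q = 158.1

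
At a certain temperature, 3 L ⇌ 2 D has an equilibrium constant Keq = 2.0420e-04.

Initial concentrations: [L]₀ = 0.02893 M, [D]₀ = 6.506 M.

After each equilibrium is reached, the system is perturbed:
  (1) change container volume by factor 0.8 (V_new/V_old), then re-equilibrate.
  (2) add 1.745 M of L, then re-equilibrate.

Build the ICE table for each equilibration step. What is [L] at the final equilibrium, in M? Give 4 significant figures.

[L]_eq = 12.98 M

Q₀ = 1.7482e+06 vs Keq = 2.0420e-04 ⇒ Q>K, reverse
Step 1:
                  L         D
  I         0.02893     6.506
  C           9.162    -6.108
  E           9.191    0.3982
  solve Keq expr → x = -3.054; check Q = 2.0420e-04
Then change container volume by factor 0.8 (V_new/V_old).
Step 2:
                  L         D
  I           11.49    0.4977
  C        -0.07947   0.05298
  E           11.41    0.5507
  solve Keq expr → x = 0.02649; check Q = 2.0420e-04
Then add 1.745 M of L.
Step 3:
                  L         D
  I           13.15    0.5507
  C         -0.1761    0.1174
  E           12.98    0.6681
  solve Keq expr → x = 0.0587; check Q = 2.0420e-04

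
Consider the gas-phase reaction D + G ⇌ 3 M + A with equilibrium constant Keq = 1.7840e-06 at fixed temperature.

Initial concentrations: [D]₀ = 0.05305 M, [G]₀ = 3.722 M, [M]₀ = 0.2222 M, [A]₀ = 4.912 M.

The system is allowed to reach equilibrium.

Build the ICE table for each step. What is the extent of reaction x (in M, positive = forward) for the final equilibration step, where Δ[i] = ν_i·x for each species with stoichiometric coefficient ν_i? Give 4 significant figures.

Q₀ = 0.2729 vs Keq = 1.7840e-06 ⇒ Q>K, reverse
Step 1:
                  D         G         M         A
  Initial   0.05305     3.722    0.2222     4.912
  Change     0.0722    0.0722   -0.2166   -0.0722
  Equil      0.1253     3.794  0.005595      4.84
  solve Keq expr → x = -0.0722; check Q = 1.7840e-06

x = -0.0722 M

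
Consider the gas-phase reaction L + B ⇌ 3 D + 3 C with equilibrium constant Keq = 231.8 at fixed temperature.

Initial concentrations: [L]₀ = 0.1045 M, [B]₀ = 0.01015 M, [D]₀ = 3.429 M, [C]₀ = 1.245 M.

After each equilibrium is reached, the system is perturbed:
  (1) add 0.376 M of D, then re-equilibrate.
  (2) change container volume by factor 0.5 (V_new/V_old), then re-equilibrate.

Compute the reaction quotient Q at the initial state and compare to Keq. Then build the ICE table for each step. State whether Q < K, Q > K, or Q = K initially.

Q₀ = 7.3355e+04 vs Keq = 231.8 ⇒ Q>K, reverse
Step 1:
                    L           B           D           C
  init         0.1045     0.01015       3.429       1.245
  Δ            0.1639      0.1639     -0.4918     -0.4918
  eq           0.2684      0.1741       2.937      0.7532
  solve Keq expr → x = -0.1639; check Q = 231.8
Then add 0.376 M of D.
Step 2:
                    L           B           D           C
  init         0.2684      0.1741       3.313      0.7532
  Δ           0.01494     0.01494    -0.04482    -0.04482
  eq           0.2834       0.189       3.268      0.7084
  solve Keq expr → x = -0.01494; check Q = 231.8
Then change container volume by factor 0.5 (V_new/V_old).
Step 3:
                    L           B           D           C
  init         0.5667       0.378       6.537       1.417
  Δ            0.2067      0.2067       -0.62       -0.62
  eq           0.7734      0.5847       5.917      0.7969
  solve Keq expr → x = -0.2067; check Q = 231.8

Q₀ = 7.3355e+04; Q > K (proceeds reverse)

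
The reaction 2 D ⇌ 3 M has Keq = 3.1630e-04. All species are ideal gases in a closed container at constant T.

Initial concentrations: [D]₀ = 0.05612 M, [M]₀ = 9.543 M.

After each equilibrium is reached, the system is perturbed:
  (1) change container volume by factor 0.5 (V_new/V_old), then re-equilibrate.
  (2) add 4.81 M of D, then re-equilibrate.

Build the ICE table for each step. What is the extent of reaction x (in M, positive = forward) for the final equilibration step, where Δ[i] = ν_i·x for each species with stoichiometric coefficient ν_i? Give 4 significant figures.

Q₀ = 2.7594e+05 vs Keq = 3.1630e-04 ⇒ Q>K, reverse
Step 1:
                    D           M
  init        0.05612       9.543
  Δ             6.208      -9.311
  eq            6.264      0.2315
  solve Keq expr → x = -3.104; check Q = 3.1630e-04
Then change container volume by factor 0.5 (V_new/V_old).
Step 2:
                    D           M
  init          12.53       0.463
  Δ           0.06286     -0.0943
  eq            12.59      0.3687
  solve Keq expr → x = -0.03143; check Q = 3.1630e-04
Then add 4.81 M of D.
Step 3:
                    D           M
  init           17.4      0.3687
  Δ           -0.0585     0.08774
  eq            17.34      0.4565
  solve Keq expr → x = 0.02925; check Q = 3.1630e-04

x = 0.02925 M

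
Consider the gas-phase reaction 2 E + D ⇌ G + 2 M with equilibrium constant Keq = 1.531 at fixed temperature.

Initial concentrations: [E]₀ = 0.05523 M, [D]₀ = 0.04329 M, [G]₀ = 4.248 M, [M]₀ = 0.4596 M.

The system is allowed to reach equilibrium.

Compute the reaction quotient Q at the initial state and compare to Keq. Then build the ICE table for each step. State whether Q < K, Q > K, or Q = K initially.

Q₀ = 6795; Q > K (proceeds reverse)

Q₀ = 6795 vs Keq = 1.531 ⇒ Q>K, reverse
Step 1:
                   E          D          G          M
  init       0.05523    0.04329      4.248     0.4596
  Δ           0.3455     0.1727    -0.1727    -0.3455
  eq          0.4007      0.216      4.075     0.1141
  solve Keq expr → x = -0.1727; check Q = 1.531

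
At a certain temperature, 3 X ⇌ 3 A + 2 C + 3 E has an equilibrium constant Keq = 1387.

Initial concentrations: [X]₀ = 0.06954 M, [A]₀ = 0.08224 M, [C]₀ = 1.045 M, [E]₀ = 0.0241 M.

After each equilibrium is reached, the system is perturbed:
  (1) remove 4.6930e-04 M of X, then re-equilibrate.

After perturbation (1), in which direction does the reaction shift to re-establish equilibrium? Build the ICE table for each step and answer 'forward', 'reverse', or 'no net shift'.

Direction: reverse

Q₀ = 2.5283e-05 vs Keq = 1387 ⇒ Q<K, forward
Step 1:
                  X         A         C         E
  Initial   0.06954   0.08224     1.045    0.0241
  Change   -0.06822   0.06822   0.04548   0.06822
  Equil     0.00132    0.1505      1.09   0.09232
  solve Keq expr → x = 0.02274; check Q = 1387
Then remove 4.6930e-04 M of X.
Step 2:
                  X         A         C         E
  Initial 8.5029e-04    0.1505      1.09   0.09232
  Change  4.5850e-04 -4.5850e-04 -3.0567e-04 -4.5850e-04
  Equil    0.001309      0.15      1.09   0.09186
  solve Keq expr → x = -1.5283e-04; check Q = 1387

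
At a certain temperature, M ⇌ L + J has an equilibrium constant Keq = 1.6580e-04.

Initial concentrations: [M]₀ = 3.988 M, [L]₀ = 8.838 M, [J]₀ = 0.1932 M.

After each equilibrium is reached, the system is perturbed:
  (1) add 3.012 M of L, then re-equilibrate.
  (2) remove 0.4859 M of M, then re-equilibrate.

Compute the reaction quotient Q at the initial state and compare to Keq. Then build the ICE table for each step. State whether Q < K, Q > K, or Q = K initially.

Q₀ = 0.4282; Q > K (proceeds reverse)

Q₀ = 0.4282 vs Keq = 1.6580e-04 ⇒ Q>K, reverse
Step 1:
                  M         L         J
  I           3.988     8.838    0.1932
  C          0.1931   -0.1931   -0.1931
  E           4.181     8.645 8.0190e-05
  solve Keq expr → x = -0.1931; check Q = 1.6580e-04
Then add 3.012 M of L.
Step 2:
                  M         L         J
  I           4.181     11.66 8.0190e-05
  C       2.0720e-05 -2.0720e-05 -2.0720e-05
  E           4.181     11.66 5.9470e-05
  solve Keq expr → x = -2.0720e-05; check Q = 1.6580e-04
Then remove 0.4859 M of M.
Step 3:
                  M         L         J
  I           3.695     11.66 5.9470e-05
  C       6.9110e-06 -6.9110e-06 -6.9110e-06
  E           3.695     11.66 5.2559e-05
  solve Keq expr → x = -6.9110e-06; check Q = 1.6580e-04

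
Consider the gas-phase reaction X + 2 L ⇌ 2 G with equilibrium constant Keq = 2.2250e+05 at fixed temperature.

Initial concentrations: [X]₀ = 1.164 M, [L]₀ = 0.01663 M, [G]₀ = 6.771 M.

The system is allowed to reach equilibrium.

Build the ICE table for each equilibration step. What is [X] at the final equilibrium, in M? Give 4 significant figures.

Q₀ = 1.4242e+05 vs Keq = 2.2250e+05 ⇒ Q<K, forward
Step 1:
                    X           L           G
  init          1.164     0.01663       6.771
  Δ         -0.001655   -0.003309    0.003309
  eq            1.162     0.01332       6.774
  solve Keq expr → x = 0.001655; check Q = 2.2250e+05

[X]_eq = 1.162 M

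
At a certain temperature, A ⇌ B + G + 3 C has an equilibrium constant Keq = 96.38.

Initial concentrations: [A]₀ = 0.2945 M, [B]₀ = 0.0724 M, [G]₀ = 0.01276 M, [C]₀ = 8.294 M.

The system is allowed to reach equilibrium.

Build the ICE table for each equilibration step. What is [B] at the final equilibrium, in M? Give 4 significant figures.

[B]_eq = 0.1932 M

Q₀ = 1.79 vs Keq = 96.38 ⇒ Q<K, forward
Step 1:
                  A         B         G         C
  Initial    0.2945    0.0724   0.01276     8.294
  Change    -0.1208    0.1208    0.1208    0.3624
  Equil      0.1737    0.1932    0.1336     8.656
  solve Keq expr → x = 0.1208; check Q = 96.38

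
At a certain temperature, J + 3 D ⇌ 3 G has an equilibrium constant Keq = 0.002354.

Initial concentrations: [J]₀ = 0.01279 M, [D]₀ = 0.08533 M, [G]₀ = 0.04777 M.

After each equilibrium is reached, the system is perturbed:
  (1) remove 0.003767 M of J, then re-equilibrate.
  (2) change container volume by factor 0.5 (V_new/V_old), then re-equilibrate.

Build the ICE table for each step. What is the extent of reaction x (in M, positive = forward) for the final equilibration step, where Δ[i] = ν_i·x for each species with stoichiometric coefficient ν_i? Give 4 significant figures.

x = 7.8407e-04 M

Q₀ = 13.72 vs Keq = 0.002354 ⇒ Q>K, reverse
Step 1:
                   J          D          G
  Initial    0.01279    0.08533    0.04777
  Change     0.01422    0.04266   -0.04266
  Equil      0.02701      0.128   0.005109
  solve Keq expr → x = -0.01422; check Q = 0.002354
Then remove 0.003767 M of J.
Step 2:
                   J          D          G
  Initial    0.02324      0.128   0.005109
  Change  7.8360e-05 2.3508e-04 -2.3508e-04
  Equil      0.02332     0.1282   0.004873
  solve Keq expr → x = -7.8360e-05; check Q = 0.002354
Then change container volume by factor 0.5 (V_new/V_old).
Step 3:
                   J          D          G
  Initial    0.04664     0.2565   0.009747
  Change  -7.8407e-04  -0.002352   0.002352
  Equil      0.04586     0.2541     0.0121
  solve Keq expr → x = 7.8407e-04; check Q = 0.002354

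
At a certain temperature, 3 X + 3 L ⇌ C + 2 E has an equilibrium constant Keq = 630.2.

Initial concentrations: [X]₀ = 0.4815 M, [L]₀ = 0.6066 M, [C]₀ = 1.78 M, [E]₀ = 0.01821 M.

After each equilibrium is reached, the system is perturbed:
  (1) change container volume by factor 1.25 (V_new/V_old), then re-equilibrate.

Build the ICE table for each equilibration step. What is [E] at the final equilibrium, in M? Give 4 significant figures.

[E]_eq = 0.1666 M

Q₀ = 0.02369 vs Keq = 630.2 ⇒ Q<K, forward
Step 1:
                    X           L           C           E
  Initial      0.4815      0.6066        1.78     0.01821
  Change      -0.3059     -0.3059       0.102      0.2039
  Equil        0.1756      0.3007       1.882      0.2221
  solve Keq expr → x = 0.102; check Q = 630.2
Then change container volume by factor 1.25 (V_new/V_old).
Step 2:
                    X           L           C           E
  Initial      0.1405      0.2406       1.506      0.1777
  Change      0.01665     0.01665    -0.00555     -0.0111
  Equil        0.1572      0.2572         1.5      0.1666
  solve Keq expr → x = -0.00555; check Q = 630.2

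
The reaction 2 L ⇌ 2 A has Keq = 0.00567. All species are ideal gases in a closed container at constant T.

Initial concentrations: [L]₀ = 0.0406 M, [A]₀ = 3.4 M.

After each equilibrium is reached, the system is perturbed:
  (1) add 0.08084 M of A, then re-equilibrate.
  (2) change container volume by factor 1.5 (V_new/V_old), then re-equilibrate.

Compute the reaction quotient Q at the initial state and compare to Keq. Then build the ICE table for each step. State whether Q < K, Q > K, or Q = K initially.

Q₀ = 7013; Q > K (proceeds reverse)

Q₀ = 7013 vs Keq = 0.00567 ⇒ Q>K, reverse
Step 1:
                  L         A
  I          0.0406       3.4
  C           3.159    -3.159
  E             3.2    0.2409
  solve Keq expr → x = -1.58; check Q = 0.00567
Then add 0.08084 M of A.
Step 2:
                  L         A
  I             3.2    0.3218
  C         0.07518  -0.07518
  E           3.275    0.2466
  solve Keq expr → x = -0.03759; check Q = 0.00567
Then change container volume by factor 1.5 (V_new/V_old).
Step 3:
                  L         A
  I           2.183    0.1644
  C               0         0
  E           2.183    0.1644
  solve Keq expr → x = 0; check Q = 0.00567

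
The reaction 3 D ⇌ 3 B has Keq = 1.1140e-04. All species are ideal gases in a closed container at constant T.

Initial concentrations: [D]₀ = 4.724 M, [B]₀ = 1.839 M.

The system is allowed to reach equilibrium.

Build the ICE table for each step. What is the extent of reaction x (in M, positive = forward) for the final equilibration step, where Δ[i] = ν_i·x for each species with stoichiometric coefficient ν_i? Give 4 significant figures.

Q₀ = 0.059 vs Keq = 1.1140e-04 ⇒ Q>K, reverse
Step 1:
                    D           B
  Initial       4.724       1.839
  Change        1.538      -1.538
  Equil         6.262      0.3013
  solve Keq expr → x = -0.5126; check Q = 1.1140e-04

x = -0.5126 M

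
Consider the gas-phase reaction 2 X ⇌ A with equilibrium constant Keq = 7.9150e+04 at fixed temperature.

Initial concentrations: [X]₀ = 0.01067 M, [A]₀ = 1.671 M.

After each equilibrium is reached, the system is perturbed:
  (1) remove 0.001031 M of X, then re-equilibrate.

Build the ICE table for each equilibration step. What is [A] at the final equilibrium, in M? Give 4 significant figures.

Q₀ = 1.4677e+04 vs Keq = 7.9150e+04 ⇒ Q<K, forward
Step 1:
                  X         A
  I         0.01067     1.671
  C       -0.006071  0.003036
  E        0.004599     1.674
  solve Keq expr → x = 0.003036; check Q = 7.9150e+04
Then remove 0.001031 M of X.
Step 2:
                  X         A
  I        0.003568     1.674
  C         0.00103 -5.1515e-04
  E        0.004598     1.674
  solve Keq expr → x = -5.1515e-04; check Q = 7.9150e+04

[A]_eq = 1.674 M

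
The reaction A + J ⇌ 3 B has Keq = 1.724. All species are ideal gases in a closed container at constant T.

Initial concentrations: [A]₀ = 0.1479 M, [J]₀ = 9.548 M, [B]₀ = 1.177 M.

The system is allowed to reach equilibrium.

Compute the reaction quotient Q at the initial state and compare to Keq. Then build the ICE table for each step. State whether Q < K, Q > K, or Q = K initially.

Q₀ = 1.155 vs Keq = 1.724 ⇒ Q<K, forward
Step 1:
                   A          J          B
  I           0.1479      9.548      1.177
  C         -0.02679   -0.02679    0.08038
  E           0.1211      9.521      1.257
  solve Keq expr → x = 0.02679; check Q = 1.724

Q₀ = 1.155; Q < K (proceeds forward)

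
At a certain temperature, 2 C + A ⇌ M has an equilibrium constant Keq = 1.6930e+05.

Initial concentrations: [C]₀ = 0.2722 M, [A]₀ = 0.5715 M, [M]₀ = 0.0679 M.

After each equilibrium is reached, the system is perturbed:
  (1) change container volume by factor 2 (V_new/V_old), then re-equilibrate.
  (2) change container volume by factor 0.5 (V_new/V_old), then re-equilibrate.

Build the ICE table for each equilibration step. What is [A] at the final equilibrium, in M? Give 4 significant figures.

Q₀ = 1.604 vs Keq = 1.6930e+05 ⇒ Q<K, forward
Step 1:
                    C           A           M
  init         0.2722      0.5715      0.0679
  Δ           -0.2705     -0.1353      0.1353
  eq         0.001659      0.4362      0.2032
  solve Keq expr → x = 0.1353; check Q = 1.6930e+05
Then change container volume by factor 2 (V_new/V_old).
Step 2:
                    C           A           M
  init     8.2931e-04      0.2181      0.1016
  Δ        8.2438e-04  4.1219e-04 -4.1219e-04
  eq         0.001654      0.2185      0.1012
  solve Keq expr → x = -4.1219e-04; check Q = 1.6930e+05
Then change container volume by factor 0.5 (V_new/V_old).
Step 3:
                    C           A           M
  init       0.003307      0.4371      0.2023
  Δ         -0.001649 -8.2438e-04  8.2438e-04
  eq         0.001659      0.4362      0.2032
  solve Keq expr → x = 8.2438e-04; check Q = 1.6930e+05

[A]_eq = 0.4362 M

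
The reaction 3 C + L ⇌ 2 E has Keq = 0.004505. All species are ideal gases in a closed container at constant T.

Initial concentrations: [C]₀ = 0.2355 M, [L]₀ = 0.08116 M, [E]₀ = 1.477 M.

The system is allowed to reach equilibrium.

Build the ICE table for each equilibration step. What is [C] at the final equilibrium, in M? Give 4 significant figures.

Q₀ = 2058 vs Keq = 0.004505 ⇒ Q>K, reverse
Step 1:
                   C          L          E
  init        0.2355    0.08116      1.477
  Δ             1.94     0.6466     -1.293
  eq           2.175     0.7278     0.1837
  solve Keq expr → x = -0.6466; check Q = 0.004505

[C]_eq = 2.175 M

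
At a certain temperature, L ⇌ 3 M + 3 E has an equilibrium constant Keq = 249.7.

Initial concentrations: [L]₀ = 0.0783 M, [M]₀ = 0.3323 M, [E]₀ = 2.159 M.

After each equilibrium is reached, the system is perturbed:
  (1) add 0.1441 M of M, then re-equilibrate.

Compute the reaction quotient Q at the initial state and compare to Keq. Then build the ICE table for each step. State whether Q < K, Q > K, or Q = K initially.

Q₀ = 4.716; Q < K (proceeds forward)

Q₀ = 4.716 vs Keq = 249.7 ⇒ Q<K, forward
Step 1:
                   L          M          E
  init        0.0783     0.3323      2.159
  Δ         -0.06984     0.2095     0.2095
  eq        0.008463     0.5418      2.369
  solve Keq expr → x = 0.06984; check Q = 249.7
Then add 0.1441 M of M.
Step 2:
                   L          M          E
  init      0.008463     0.6859      2.369
  Δ         0.006815   -0.02045   -0.02045
  eq         0.01528     0.6655      2.348
  solve Keq expr → x = -0.006815; check Q = 249.7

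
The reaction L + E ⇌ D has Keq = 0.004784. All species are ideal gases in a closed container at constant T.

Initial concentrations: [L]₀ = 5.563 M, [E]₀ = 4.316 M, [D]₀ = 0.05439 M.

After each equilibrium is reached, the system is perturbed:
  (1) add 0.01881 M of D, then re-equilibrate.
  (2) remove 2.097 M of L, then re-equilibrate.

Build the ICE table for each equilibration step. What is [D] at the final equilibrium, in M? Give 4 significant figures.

[D]_eq = 0.07162 M

Q₀ = 0.002265 vs Keq = 0.004784 ⇒ Q<K, forward
Step 1:
                  L         E         D
  I           5.563     4.316   0.05439
  C        -0.05776  -0.05776   0.05776
  E           5.505     4.258    0.1121
  solve Keq expr → x = 0.05776; check Q = 0.004784
Then add 0.01881 M of D.
Step 2:
                  L         E         D
  I           5.505     4.258     0.131
  C         0.01797   0.01797  -0.01797
  E           5.523     4.276     0.113
  solve Keq expr → x = -0.01797; check Q = 0.004784
Then remove 2.097 M of L.
Step 3:
                  L         E         D
  I           3.426     4.276     0.113
  C         0.04137   0.04137  -0.04137
  E           3.468     4.318   0.07162
  solve Keq expr → x = -0.04137; check Q = 0.004784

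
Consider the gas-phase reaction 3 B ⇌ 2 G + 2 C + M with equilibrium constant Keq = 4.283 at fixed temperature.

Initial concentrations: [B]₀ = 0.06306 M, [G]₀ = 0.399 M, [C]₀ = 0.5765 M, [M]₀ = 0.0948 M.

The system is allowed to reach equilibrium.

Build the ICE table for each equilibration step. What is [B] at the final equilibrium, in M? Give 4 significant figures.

Q₀ = 20 vs Keq = 4.283 ⇒ Q>K, reverse
Step 1:
                    B           G           C           M
  init        0.06306       0.399      0.5765      0.0948
  Δ           0.03213    -0.02142    -0.02142    -0.01071
  eq          0.09519      0.3776      0.5551     0.08409
  solve Keq expr → x = -0.01071; check Q = 4.283

[B]_eq = 0.09519 M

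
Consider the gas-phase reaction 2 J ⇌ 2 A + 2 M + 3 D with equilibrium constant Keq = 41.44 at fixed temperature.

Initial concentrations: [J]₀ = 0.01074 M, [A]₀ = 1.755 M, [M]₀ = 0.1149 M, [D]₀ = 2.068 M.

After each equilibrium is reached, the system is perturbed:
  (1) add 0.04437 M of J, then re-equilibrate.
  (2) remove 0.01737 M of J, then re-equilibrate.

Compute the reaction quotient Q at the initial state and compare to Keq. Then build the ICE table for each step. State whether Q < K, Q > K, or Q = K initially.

Q₀ = 3118; Q > K (proceeds reverse)

Q₀ = 3118 vs Keq = 41.44 ⇒ Q>K, reverse
Step 1:
                    J           A           M           D
  Initial     0.01074       1.755      0.1149       2.068
  Change      0.04326    -0.04326    -0.04326    -0.06489
  Equil         0.054       1.712     0.07164       2.003
  solve Keq expr → x = -0.02163; check Q = 41.44
Then add 0.04437 M of J.
Step 2:
                    J           A           M           D
  Initial     0.09837       1.712     0.07164       2.003
  Change     -0.02363     0.02363     0.02363     0.03544
  Equil       0.07475       1.735     0.09526       2.039
  solve Keq expr → x = 0.01181; check Q = 41.44
Then remove 0.01737 M of J.
Step 3:
                    J           A           M           D
  Initial     0.05738       1.735     0.09526       2.039
  Change     0.009154   -0.009154   -0.009154    -0.01373
  Equil       0.06653       1.726     0.08611       2.025
  solve Keq expr → x = -0.004577; check Q = 41.44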